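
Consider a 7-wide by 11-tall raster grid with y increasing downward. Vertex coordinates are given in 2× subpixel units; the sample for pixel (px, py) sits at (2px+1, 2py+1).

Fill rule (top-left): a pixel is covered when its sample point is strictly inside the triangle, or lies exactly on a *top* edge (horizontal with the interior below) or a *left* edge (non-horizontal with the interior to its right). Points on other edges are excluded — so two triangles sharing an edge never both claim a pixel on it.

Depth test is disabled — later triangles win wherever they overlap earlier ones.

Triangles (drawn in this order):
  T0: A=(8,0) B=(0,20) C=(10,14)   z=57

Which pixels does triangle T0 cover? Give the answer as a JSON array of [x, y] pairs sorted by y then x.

T0:
  2·area = 152  (B↔C swapped to make it positive)
  edge (8, 0)→(10, 14): d=(2,14) right/bottom  bias=-1
  edge (10, 14)→(0, 20): d=(-10,6) right/bottom  bias=-1
  edge (0, 20)→(8, 0): d=(8,-20) top-left  bias=+0
    (3,1)@(7, 3): e=[20,128,4] → #
    (4,1)@(9, 3): e=[-8,116,44] → ·
    (3,2)@(7, 5): e=[24,108,20] → #
    (4,2)@(9, 5): e=[-4,96,60] → ·
    (3,3)@(7, 7): e=[28,88,36] → #
    (4,3)@(9, 7): e=[0,76,76] → ·  [on edge]
    (2,4)@(5, 9): e=[60,80,12] → #
    (4,4)@(9, 9): e=[4,56,92] → #
    (5,4)@(11, 9): e=[-24,44,132] → ·
    (2,5)@(5, 11): e=[64,60,28] → #
    (5,5)@(11, 11): e=[-20,24,148] → ·
    (1,6)@(3, 13): e=[96,52,4] → #
    (2,8)@(5, 17): e=[76,0,76] → ·  [on edge]
    (5,10)@(11, 21): e=[0,-76,228] → ·  [on edge]
  covered (18 px):
    · · · · · · ·
    · · · # · · ·
    · · · # · · ·
    · · · # · · ·
    · · # # # · ·
    · · # # # · ·
    · # # # # · ·
    · # # # · · ·
    · # · · · · ·
    # · · · · · ·
    · · · · · · ·

Final: [[3,1],[3,2],[3,3],[2,4],[3,4],[4,4],[2,5],[3,5],[4,5],[1,6],[2,6],[3,6],[4,6],[1,7],[2,7],[3,7],[1,8],[0,9]]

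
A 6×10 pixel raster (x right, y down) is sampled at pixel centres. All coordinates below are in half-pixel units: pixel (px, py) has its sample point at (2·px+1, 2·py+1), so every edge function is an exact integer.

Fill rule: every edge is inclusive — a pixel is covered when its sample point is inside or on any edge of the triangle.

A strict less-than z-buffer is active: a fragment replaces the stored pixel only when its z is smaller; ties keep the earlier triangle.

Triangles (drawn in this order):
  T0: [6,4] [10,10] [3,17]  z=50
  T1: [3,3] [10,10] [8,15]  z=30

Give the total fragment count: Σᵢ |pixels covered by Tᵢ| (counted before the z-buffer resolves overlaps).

T0:
  2·area = 70
  edge (6, 4)→(10, 10): d=(4,6) inclusive
  edge (10, 10)→(3, 17): d=(-7,7) inclusive
  edge (3, 17)→(6, 4): d=(3,-13) inclusive
    (3,3)@(7, 7): e=[6,42,22] → #
    (4,3)@(9, 7): e=[-6,28,48] → ·
    (2,4)@(5, 9): e=[26,42,2] → #
    (4,4)@(9, 9): e=[2,14,54] → #
    (5,4)@(11, 9): e=[-10,0,80] → ·  [on edge]
    (2,5)@(5, 11): e=[34,28,8] → #
    (4,5)@(9, 11): e=[10,0,60] → #  [on edge]
    (5,5)@(11, 11): e=[-2,-14,86] → ·
    (2,6)@(5, 13): e=[42,14,14] → #
    (3,6)@(7, 13): e=[30,0,40] → #  [on edge]
    (4,6)@(9, 13): e=[18,-14,66] → ·
    (2,7)@(5, 15): e=[50,0,20] → #  [on edge]
    (1,8)@(3, 17): e=[70,0,0] → #  [on edge]
    (0,9)@(1, 19): e=[90,0,-20] → ·  [on edge]
  covered (11 px):
    · · · · · ·
    · · · · · ·
    · · · · · ·
    · · · # · ·
    · · # # # ·
    · · # # # ·
    · · # # · ·
    · · # · · ·
    · # · · · ·
    · · · · · ·
T1:
  2·area = 49
  edge (3, 3)→(10, 10): d=(7,7) inclusive
  edge (10, 10)→(8, 15): d=(-2,5) inclusive
  edge (8, 15)→(3, 3): d=(-5,-12) inclusive
    (0,0)@(1, 1): e=[0,63,-14] → ·  [on edge]
    (1,1)@(3, 3): e=[0,49,0] → #  [on edge]
    (2,1)@(5, 3): e=[-14,39,24] → ·
    (1,2)@(3, 5): e=[14,45,-10] → ·
    (2,2)@(5, 5): e=[0,35,14] → #  [on edge]
    (3,2)@(7, 5): e=[-14,25,38] → ·
    (2,3)@(5, 7): e=[14,31,4] → #
    (3,3)@(7, 7): e=[0,21,28] → #  [on edge]
    (4,3)@(9, 7): e=[-14,11,52] → ·
    (2,4)@(5, 9): e=[28,27,-6] → ·
    (3,4)@(7, 9): e=[14,17,18] → #
    (4,4)@(9, 9): e=[0,7,42] → #  [on edge]
    (5,5)@(11, 11): e=[0,-7,56] → ·  [on edge]
  covered (8 px):
    · · · · · ·
    · # · · · ·
    · · # · · ·
    · · # # · ·
    · · · # # ·
    · · · # # ·
    · · · · · ·
    · · · · · ·
    · · · · · ·
    · · · · · ·

Result: 19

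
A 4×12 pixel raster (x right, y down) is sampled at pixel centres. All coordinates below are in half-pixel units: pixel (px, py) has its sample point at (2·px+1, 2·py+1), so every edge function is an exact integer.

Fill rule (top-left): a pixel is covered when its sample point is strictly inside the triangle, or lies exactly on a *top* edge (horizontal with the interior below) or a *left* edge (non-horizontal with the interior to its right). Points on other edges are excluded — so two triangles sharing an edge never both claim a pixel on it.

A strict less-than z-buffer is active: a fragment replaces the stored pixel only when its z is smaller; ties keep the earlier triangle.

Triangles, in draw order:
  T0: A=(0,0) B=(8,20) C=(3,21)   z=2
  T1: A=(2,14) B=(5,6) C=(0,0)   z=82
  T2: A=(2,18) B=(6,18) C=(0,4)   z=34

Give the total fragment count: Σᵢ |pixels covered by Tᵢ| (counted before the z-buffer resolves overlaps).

T0:
  2·area = 108
  edge (0, 0)→(8, 20): d=(8,20) right/bottom  bias=-1
  edge (8, 20)→(3, 21): d=(-5,1) right/bottom  bias=-1
  edge (3, 21)→(0, 0): d=(-3,-21) top-left  bias=+0
    (0,1)@(1, 3): e=[4,92,12] → X
    (1,1)@(3, 3): e=[-36,90,54] → .
    (0,2)@(1, 5): e=[20,82,6] → X
    (1,2)@(3, 5): e=[-20,80,48] → .
    (0,3)@(1, 7): e=[36,72,0] → X  [on edge]
    (1,3)@(3, 7): e=[-4,70,42] → .
    (0,4)@(1, 9): e=[52,62,-6] → .
    (1,4)@(3, 9): e=[12,60,36] → X
    (2,4)@(5, 9): e=[-28,58,78] → .
    (1,5)@(3, 11): e=[28,50,30] → X
    (2,5)@(5, 11): e=[-12,48,72] → .
    (1,6)@(3, 13): e=[44,40,24] → X
    (1,10)@(3, 21): e=[108,0,0] → .  [on edge]
  covered (14 px):
    . . . .
    X . . .
    X . . .
    X . . .
    . X . .
    . X . .
    . X X .
    . X X .
    . X X .
    . X X X
    . . . .
    . . . .
T1:
  2·area = 58  (B↔C swapped to make it positive)
  edge (2, 14)→(0, 0): d=(-2,-14) top-left  bias=+0
  edge (0, 0)→(5, 6): d=(5,6) right/bottom  bias=-1
  edge (5, 6)→(2, 14): d=(-3,8) right/bottom  bias=-1
    (0,1)@(1, 3): e=[8,9,41] → X
    (1,1)@(3, 3): e=[36,-3,25] → .
    (0,2)@(1, 5): e=[4,19,35] → X
    (1,2)@(3, 5): e=[32,7,19] → X
    (2,2)@(5, 5): e=[60,-5,3] → .
    (0,3)@(1, 7): e=[0,29,29] → X  [on edge]
    (2,3)@(5, 7): e=[56,5,-3] → .
    (0,4)@(1, 9): e=[-4,39,23] → .
    (1,4)@(3, 9): e=[24,27,7] → X
    (2,4)@(5, 9): e=[52,15,-9] → .
    (1,5)@(3, 11): e=[20,37,1] → X
    (2,5)@(5, 11): e=[48,25,-15] → .
    (1,10)@(3, 21): e=[0,87,-29] → .  [on edge]
  covered (7 px):
    . . . .
    X . . .
    X X . .
    X X . .
    . X . .
    . X . .
    . . . .
    . . . .
    . . . .
    . . . .
    . . . .
    . . . .
T2:
  2·area = 56  (B↔C swapped to make it positive)
  edge (2, 18)→(0, 4): d=(-2,-14) top-left  bias=+0
  edge (0, 4)→(6, 18): d=(6,14) right/bottom  bias=-1
  edge (6, 18)→(2, 18): d=(-4,0) right/bottom  bias=-1
    (0,3)@(1, 7): e=[8,4,44] → X
    (1,3)@(3, 7): e=[36,-24,44] → .
    (0,4)@(1, 9): e=[4,16,36] → X
    (1,4)@(3, 9): e=[32,-12,36] → .
    (0,5)@(1, 11): e=[0,28,28] → X  [on edge]
    (1,5)@(3, 11): e=[28,0,28] → .  [on edge]
    (0,6)@(1, 13): e=[-4,40,20] → .
    (1,6)@(3, 13): e=[24,12,20] → X
    (2,6)@(5, 13): e=[52,-16,20] → .
    (1,7)@(3, 15): e=[20,24,12] → X
    (2,7)@(5, 15): e=[48,-4,12] → .
    (1,8)@(3, 17): e=[16,36,4] → X
  covered (7 px):
    . . . .
    . . . .
    . . . .
    X . . .
    X . . .
    X . . .
    . X . .
    . X . .
    . X X .
    . . . .
    . . . .
    . . . .

Result: 28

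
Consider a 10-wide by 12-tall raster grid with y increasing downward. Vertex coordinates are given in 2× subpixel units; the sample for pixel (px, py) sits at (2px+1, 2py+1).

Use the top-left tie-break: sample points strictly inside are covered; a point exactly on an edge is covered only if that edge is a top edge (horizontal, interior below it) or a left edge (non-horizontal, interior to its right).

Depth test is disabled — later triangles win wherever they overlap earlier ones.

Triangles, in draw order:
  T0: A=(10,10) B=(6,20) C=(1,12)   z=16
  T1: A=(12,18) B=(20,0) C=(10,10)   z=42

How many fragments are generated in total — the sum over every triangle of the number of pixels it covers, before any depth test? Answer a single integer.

T0:
  2·area = 82
  edge (10, 10)→(6, 20): d=(-4,10) right/bottom  bias=-1
  edge (6, 20)→(1, 12): d=(-5,-8) top-left  bias=+0
  edge (1, 12)→(10, 10): d=(9,-2) top-left  bias=+0
    (3,5)@(7, 11): e=[26,53,3] → █
    (4,5)@(9, 11): e=[6,69,7] → █
    (5,5)@(11, 11): e=[-14,85,11] → ·
    (1,6)@(3, 13): e=[58,11,13] → █
    (2,6)@(5, 13): e=[38,27,17] → █
    (4,6)@(9, 13): e=[-2,59,25] → ·
    (1,7)@(3, 15): e=[50,1,31] → █
    (4,7)@(9, 15): e=[-10,49,43] → ·
    (1,8)@(3, 17): e=[42,-9,49] → ·
    (2,8)@(5, 17): e=[22,7,53] → █
    (4,8)@(9, 17): e=[-18,39,61] → ·
    (2,9)@(5, 19): e=[14,-3,71] → ·
  covered (10 px):
    · · · · · · · · · ·
    · · · · · · · · · ·
    · · · · · · · · · ·
    · · · · · · · · · ·
    · · · · · · · · · ·
    · · · █ █ · · · · ·
    · █ █ █ · · · · · ·
    · █ █ █ · · · · · ·
    · · █ █ · · · · · ·
    · · · · · · · · · ·
    · · · · · · · · · ·
    · · · · · · · · · ·
T1:
  2·area = 100  (B↔C swapped to make it positive)
  edge (12, 18)→(10, 10): d=(-2,-8) top-left  bias=+0
  edge (10, 10)→(20, 0): d=(10,-10) top-left  bias=+0
  edge (20, 0)→(12, 18): d=(-8,18) right/bottom  bias=-1
    (9,0)@(19, 1): e=[90,0,10] → █  [on edge]
    (8,1)@(17, 3): e=[70,0,30] → █  [on edge]
    (9,1)@(19, 3): e=[86,20,-6] → ·
    (7,2)@(15, 5): e=[50,0,50] → █  [on edge]
    (9,2)@(19, 5): e=[82,40,-22] → ·
    (6,3)@(13, 7): e=[30,0,70] → █  [on edge]
    (8,3)@(17, 7): e=[62,40,-2] → ·
    (5,4)@(11, 9): e=[10,0,90] → █  [on edge]
    (8,4)@(17, 9): e=[58,60,-18] → ·
    (4,5)@(9, 11): e=[-10,0,110] → ·  [on edge]
    (5,5)@(11, 11): e=[6,20,74] → █
    (8,5)@(17, 11): e=[54,80,-34] → ·
    (3,6)@(7, 13): e=[-30,0,130] → ·  [on edge]
    (2,7)@(5, 15): e=[-50,0,150] → ·  [on edge]
    (1,8)@(3, 17): e=[-70,0,170] → ·  [on edge]
    (0,9)@(1, 19): e=[-90,0,190] → ·  [on edge]
  covered (15 px):
    · · · · · · · · · █
    · · · · · · · · █ ·
    · · · · · · · █ █ ·
    · · · · · · █ █ · ·
    · · · · · █ █ █ · ·
    · · · · · █ █ █ · ·
    · · · · · █ █ · · ·
    · · · · · · █ · · ·
    · · · · · · · · · ·
    · · · · · · · · · ·
    · · · · · · · · · ·
    · · · · · · · · · ·

Final: 25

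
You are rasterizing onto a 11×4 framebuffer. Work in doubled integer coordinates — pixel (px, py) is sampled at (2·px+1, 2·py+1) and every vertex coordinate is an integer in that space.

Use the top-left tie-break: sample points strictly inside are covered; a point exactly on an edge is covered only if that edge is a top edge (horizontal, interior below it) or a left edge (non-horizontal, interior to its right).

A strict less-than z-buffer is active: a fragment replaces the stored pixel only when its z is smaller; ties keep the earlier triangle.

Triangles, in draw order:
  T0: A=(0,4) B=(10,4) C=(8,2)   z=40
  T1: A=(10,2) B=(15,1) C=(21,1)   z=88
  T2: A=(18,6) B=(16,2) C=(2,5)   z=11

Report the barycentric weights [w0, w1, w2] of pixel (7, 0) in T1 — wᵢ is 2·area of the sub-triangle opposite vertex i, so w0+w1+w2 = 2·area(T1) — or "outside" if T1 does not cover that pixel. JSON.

T0:
  2·area = 20  (B↔C swapped to make it positive)
  edge (0, 4)→(8, 2): d=(8,-2) top-left  bias=+0
  edge (8, 2)→(10, 4): d=(2,2) right/bottom  bias=-1
  edge (10, 4)→(0, 4): d=(-10,0) right/bottom  bias=-1
    (3,0)@(7, 1): e=[-10,0,30] → ·  [on edge]
    (2,1)@(5, 3): e=[2,8,10] → #
    (3,1)@(7, 3): e=[6,4,10] → #
    (4,1)@(9, 3): e=[10,0,10] → ·  [on edge]
    (2,2)@(5, 5): e=[18,12,-10] → ·
    (3,2)@(7, 5): e=[22,8,-10] → ·
    (5,2)@(11, 5): e=[30,0,-10] → ·  [on edge]
    (6,3)@(13, 7): e=[50,0,-30] → ·  [on edge]
  covered (2 px):
    · · · · · · · · · · ·
    · · # # · · · · · · ·
    · · · · · · · · · · ·
    · · · · · · · · · · ·
T1:
  2·area = 6
  edge (10, 2)→(15, 1): d=(5,-1) top-left  bias=+0
  edge (15, 1)→(21, 1): d=(6,0) top-left  bias=+0
  edge (21, 1)→(10, 2): d=(-11,1) right/bottom  bias=-1
    (0,0)@(1, 1): e=[-14,0,20] → ·  [on edge]
    (1,0)@(3, 1): e=[-12,0,18] → ·  [on edge]
    (2,0)@(5, 1): e=[-10,0,16] → ·  [on edge]
    (3,0)@(7, 1): e=[-8,0,14] → ·  [on edge]
    (4,0)@(9, 1): e=[-6,0,12] → ·  [on edge]
    (5,0)@(11, 1): e=[-4,0,10] → ·  [on edge]
    (6,0)@(13, 1): e=[-2,0,8] → ·  [on edge]
    (7,0)@(15, 1): e=[0,0,6] → #  [on edge]
    (8,0)@(17, 1): e=[2,0,4] → #  [on edge]
    (9,0)@(19, 1): e=[4,0,2] → #  [on edge]
    (10,0)@(21, 1): e=[6,0,0] → ·  [on edge]
    (2,1)@(5, 3): e=[0,12,-6] → ·  [on edge]
  covered (3 px):
    · · · · · · · # # # ·
    · · · · · · · · · · ·
    · · · · · · · · · · ·
    · · · · · · · · · · ·
T2:
  2·area = 62  (B↔C swapped to make it positive)
  edge (18, 6)→(2, 5): d=(-16,-1) top-left  bias=+0
  edge (2, 5)→(16, 2): d=(14,-3) top-left  bias=+0
  edge (16, 2)→(18, 6): d=(2,4) right/bottom  bias=-1
    (6,1)@(13, 3): e=[43,5,14] → #
    (7,1)@(15, 3): e=[45,11,6] → #
    (8,1)@(17, 3): e=[47,17,-2] → ·
    (1,2)@(3, 5): e=[1,3,58] → #
    (2,2)@(5, 5): e=[3,9,50] → #
    (3,2)@(7, 5): e=[5,15,42] → #
    (4,2)@(9, 5): e=[7,21,34] → #
    (5,2)@(11, 5): e=[9,27,26] → #
    (8,2)@(17, 5): e=[15,45,2] → #
    (9,2)@(19, 5): e=[17,51,-6] → ·
    (1,3)@(3, 7): e=[-31,31,62] → ·
    (2,3)@(5, 7): e=[-29,37,54] → ·
  covered (10 px):
    · · · · · · · · · · ·
    · · · · · · # # · · ·
    · # # # # # # # # · ·
    · · · · · · · · · · ·

Answer: [0,6,0]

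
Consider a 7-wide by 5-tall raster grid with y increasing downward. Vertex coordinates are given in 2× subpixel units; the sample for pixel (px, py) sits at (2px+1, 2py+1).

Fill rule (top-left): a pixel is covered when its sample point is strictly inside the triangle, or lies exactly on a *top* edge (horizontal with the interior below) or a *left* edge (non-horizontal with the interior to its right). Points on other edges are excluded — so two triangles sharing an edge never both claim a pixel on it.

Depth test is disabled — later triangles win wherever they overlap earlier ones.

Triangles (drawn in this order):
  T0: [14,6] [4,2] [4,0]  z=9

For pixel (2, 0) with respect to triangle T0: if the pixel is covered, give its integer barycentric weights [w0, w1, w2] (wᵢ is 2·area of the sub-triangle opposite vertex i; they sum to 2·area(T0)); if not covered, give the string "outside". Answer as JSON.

T0:
  2·area = 20
  edge (14, 6)→(4, 2): d=(-10,-4) top-left  bias=+0
  edge (4, 2)→(4, 0): d=(0,-2) top-left  bias=+0
  edge (4, 0)→(14, 6): d=(10,6) right/bottom  bias=-1
    (2,0)@(5, 1): e=[14,2,4] → X
    (3,0)@(7, 1): e=[22,6,-8] → .
    (2,1)@(5, 3): e=[-6,2,24] → .
    (3,1)@(7, 3): e=[2,6,12] → X
    (4,1)@(9, 3): e=[10,10,0] → .  [on edge]
    (3,2)@(7, 5): e=[-18,6,32] → .
  covered (2 px):
    . . X . . . .
    . . . X . . .
    . . . . . . .
    . . . . . . .
    . . . . . . .

Result: [2,4,14]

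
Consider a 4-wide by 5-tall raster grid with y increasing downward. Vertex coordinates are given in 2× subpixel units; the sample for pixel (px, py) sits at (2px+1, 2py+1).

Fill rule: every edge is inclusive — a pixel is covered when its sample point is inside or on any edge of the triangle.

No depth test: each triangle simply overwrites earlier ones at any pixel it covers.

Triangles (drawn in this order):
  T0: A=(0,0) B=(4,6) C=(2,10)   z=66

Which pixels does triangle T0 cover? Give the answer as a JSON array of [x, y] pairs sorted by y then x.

T0:
  2·area = 28
  edge (0, 0)→(4, 6): d=(4,6) inclusive
  edge (4, 6)→(2, 10): d=(-2,4) inclusive
  edge (2, 10)→(0, 0): d=(-2,-10) inclusive
    (0,1)@(1, 3): e=[6,18,4] → █
    (1,1)@(3, 3): e=[-6,10,24] → ·
    (0,2)@(1, 5): e=[14,14,0] → █  [on edge]
    (1,2)@(3, 5): e=[2,6,20] → █
    (2,2)@(5, 5): e=[-10,-2,40] → ·
    (0,3)@(1, 7): e=[22,10,-4] → ·
    (1,3)@(3, 7): e=[10,2,16] → █
    (2,3)@(5, 7): e=[-2,-6,36] → ·
    (1,4)@(3, 9): e=[18,-2,12] → ·
  covered (4 px):
    · · · ·
    █ · · ·
    █ █ · ·
    · █ · ·
    · · · ·

Final: [[0,1],[0,2],[1,2],[1,3]]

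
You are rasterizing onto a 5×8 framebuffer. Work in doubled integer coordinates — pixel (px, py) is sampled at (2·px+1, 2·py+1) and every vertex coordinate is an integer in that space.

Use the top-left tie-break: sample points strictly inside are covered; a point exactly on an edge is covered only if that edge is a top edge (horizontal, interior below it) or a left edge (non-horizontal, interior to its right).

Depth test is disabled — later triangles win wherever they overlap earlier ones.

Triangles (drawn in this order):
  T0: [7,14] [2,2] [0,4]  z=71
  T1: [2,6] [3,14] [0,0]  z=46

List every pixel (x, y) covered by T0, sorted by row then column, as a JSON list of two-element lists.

T0:
  2·area = 34  (B↔C swapped to make it positive)
  edge (7, 14)→(0, 4): d=(-7,-10) top-left  bias=+0
  edge (0, 4)→(2, 2): d=(2,-2) top-left  bias=+0
  edge (2, 2)→(7, 14): d=(5,12) right/bottom  bias=-1
    (1,0)@(3, 1): e=[51,0,-17] → ·  [on edge]
    (0,1)@(1, 3): e=[17,0,17] → █  [on edge]
    (1,1)@(3, 3): e=[37,4,-7] → ·
    (0,2)@(1, 5): e=[3,4,27] → █
    (1,2)@(3, 5): e=[23,8,3] → █
    (2,2)@(5, 5): e=[43,12,-21] → ·
    (0,3)@(1, 7): e=[-11,8,37] → ·
    (1,3)@(3, 7): e=[9,12,13] → █
    (2,3)@(5, 7): e=[29,16,-11] → ·
    (1,4)@(3, 9): e=[-5,16,23] → ·
    (2,5)@(5, 11): e=[1,24,9] → █
    (3,5)@(7, 11): e=[21,28,-15] → ·
  covered (5 px):
    · · · · ·
    █ · · · ·
    █ █ · · ·
    · █ · · ·
    · · · · ·
    · · █ · ·
    · · · · ·
    · · · · ·
T1:
  2·area = 10
  edge (2, 6)→(3, 14): d=(1,8) right/bottom  bias=-1
  edge (3, 14)→(0, 0): d=(-3,-14) top-left  bias=+0
  edge (0, 0)→(2, 6): d=(2,6) right/bottom  bias=-1
    (0,1)@(1, 3): e=[5,5,0] → ·  [on edge]
    (1,4)@(3, 9): e=[-5,15,0] → ·  [on edge]
    (2,7)@(5, 15): e=[-15,25,0] → ·  [on edge]
  covered (0 px):
    · · · · ·
    · · · · ·
    · · · · ·
    · · · · ·
    · · · · ·
    · · · · ·
    · · · · ·
    · · · · ·

Final: [[0,1],[0,2],[1,2],[1,3],[2,5]]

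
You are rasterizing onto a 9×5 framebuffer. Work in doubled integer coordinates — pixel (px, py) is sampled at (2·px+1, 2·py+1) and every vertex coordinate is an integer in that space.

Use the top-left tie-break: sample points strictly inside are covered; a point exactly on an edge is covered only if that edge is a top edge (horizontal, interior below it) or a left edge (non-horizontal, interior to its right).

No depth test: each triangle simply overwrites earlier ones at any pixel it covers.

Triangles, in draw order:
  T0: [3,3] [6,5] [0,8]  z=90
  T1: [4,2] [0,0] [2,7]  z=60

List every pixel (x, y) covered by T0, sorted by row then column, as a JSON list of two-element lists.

T0:
  2·area = 21
  edge (3, 3)→(6, 5): d=(3,2) right/bottom  bias=-1
  edge (6, 5)→(0, 8): d=(-6,3) right/bottom  bias=-1
  edge (0, 8)→(3, 3): d=(3,-5) top-left  bias=+0
    (1,1)@(3, 3): e=[0,21,0] → ·  [on edge]
    (1,2)@(3, 5): e=[6,9,6] → #
    (2,2)@(5, 5): e=[2,3,16] → #
    (3,2)@(7, 5): e=[-2,-3,26] → ·
    (0,3)@(1, 7): e=[16,3,2] → #
    (1,3)@(3, 7): e=[12,-3,12] → ·
    (2,3)@(5, 7): e=[8,-9,22] → ·
    (4,3)@(9, 7): e=[0,-21,42] → ·  [on edge]
    (0,4)@(1, 9): e=[22,-9,8] → ·
  covered (3 px):
    · · · · · · · · ·
    · · · · · · · · ·
    · # # · · · · · ·
    # · · · · · · · ·
    · · · · · · · · ·
T1:
  2·area = 24  (B↔C swapped to make it positive)
  edge (4, 2)→(2, 7): d=(-2,5) right/bottom  bias=-1
  edge (2, 7)→(0, 0): d=(-2,-7) top-left  bias=+0
  edge (0, 0)→(4, 2): d=(4,2) right/bottom  bias=-1
    (0,0)@(1, 1): e=[17,5,2] → #
    (1,0)@(3, 1): e=[7,19,-2] → ·
    (0,1)@(1, 3): e=[13,1,10] → #
    (1,1)@(3, 3): e=[3,15,6] → #
    (2,1)@(5, 3): e=[-7,29,2] → ·
    (0,2)@(1, 5): e=[9,-3,18] → ·
    (1,2)@(3, 5): e=[-1,11,14] → ·
  covered (3 px):
    # · · · · · · · ·
    # # · · · · · · ·
    · · · · · · · · ·
    · · · · · · · · ·
    · · · · · · · · ·

Final: [[1,2],[2,2],[0,3]]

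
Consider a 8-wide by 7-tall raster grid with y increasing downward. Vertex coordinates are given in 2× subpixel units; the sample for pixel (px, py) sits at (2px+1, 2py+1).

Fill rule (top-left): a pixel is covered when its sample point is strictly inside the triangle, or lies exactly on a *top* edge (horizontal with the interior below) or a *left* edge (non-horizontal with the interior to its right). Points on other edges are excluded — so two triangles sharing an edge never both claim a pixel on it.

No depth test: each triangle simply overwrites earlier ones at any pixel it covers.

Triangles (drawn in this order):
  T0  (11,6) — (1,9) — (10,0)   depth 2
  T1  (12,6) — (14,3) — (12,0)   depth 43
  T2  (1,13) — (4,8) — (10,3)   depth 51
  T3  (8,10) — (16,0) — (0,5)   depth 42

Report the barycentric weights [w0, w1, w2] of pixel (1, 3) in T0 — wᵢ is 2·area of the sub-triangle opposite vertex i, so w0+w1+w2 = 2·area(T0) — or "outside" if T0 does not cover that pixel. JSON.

T0:
  2·area = 63
  edge (11, 6)→(1, 9): d=(-10,3) right/bottom  bias=-1
  edge (1, 9)→(10, 0): d=(9,-9) top-left  bias=+0
  edge (10, 0)→(11, 6): d=(1,6) right/bottom  bias=-1
    (4,0)@(9, 1): e=[56,0,7] → #  [on edge]
    (5,0)@(11, 1): e=[50,18,-5] → ·
    (3,1)@(7, 3): e=[42,0,21] → #  [on edge]
    (5,1)@(11, 3): e=[30,36,-3] → ·
    (2,2)@(5, 5): e=[28,0,35] → #  [on edge]
    (5,2)@(11, 5): e=[10,54,-1] → ·
    (1,3)@(3, 7): e=[14,0,49] → #  [on edge]
    (4,3)@(9, 7): e=[-4,54,13] → ·
    (0,4)@(1, 9): e=[0,0,63] → ·  [on edge]
    (1,4)@(3, 9): e=[-6,18,51] → ·
    (2,4)@(5, 9): e=[-12,36,39] → ·
    (3,4)@(7, 9): e=[-18,54,27] → ·
  covered (9 px):
    · · · · # · · ·
    · · · # # · · ·
    · · # # # · · ·
    · # # # · · · ·
    · · · · · · · ·
    · · · · · · · ·
    · · · · · · · ·
T1:
  2·area = 12  (B↔C swapped to make it positive)
  edge (12, 6)→(12, 0): d=(0,-6) top-left  bias=+0
  edge (12, 0)→(14, 3): d=(2,3) right/bottom  bias=-1
  edge (14, 3)→(12, 6): d=(-2,3) right/bottom  bias=-1
    (6,1)@(13, 3): e=[6,3,3] → #
    (7,1)@(15, 3): e=[18,-3,-3] → ·
    (6,2)@(13, 5): e=[6,7,-1] → ·
  covered (1 px):
    · · · · · · · ·
    · · · · · · # ·
    · · · · · · · ·
    · · · · · · · ·
    · · · · · · · ·
    · · · · · · · ·
    · · · · · · · ·
T2:
  2·area = 15
  edge (1, 13)→(4, 8): d=(3,-5) top-left  bias=+0
  edge (4, 8)→(10, 3): d=(6,-5) top-left  bias=+0
  edge (10, 3)→(1, 13): d=(-9,10) right/bottom  bias=-1
    (3,1)@(7, 3): e=[0,-15,30] → ·  [on edge]
    (0,6)@(1, 13): e=[0,15,0] → ·  [on edge]
  covered (0 px):
    · · · · · · · ·
    · · · · · · · ·
    · · · · · · · ·
    · · · · · · · ·
    · · · · · · · ·
    · · · · · · · ·
    · · · · · · · ·
T3:
  2·area = 120  (B↔C swapped to make it positive)
  edge (8, 10)→(0, 5): d=(-8,-5) top-left  bias=+0
  edge (0, 5)→(16, 0): d=(16,-5) top-left  bias=+0
  edge (16, 0)→(8, 10): d=(-8,10) right/bottom  bias=-1
    (6,0)@(13, 1): e=[97,1,22] → #
    (7,0)@(15, 1): e=[107,11,2] → #
    (3,1)@(7, 3): e=[51,3,66] → #
    (4,1)@(9, 3): e=[61,13,46] → #
    (5,1)@(11, 3): e=[71,23,26] → #
    (7,1)@(15, 3): e=[91,43,-14] → ·
    (0,2)@(1, 5): e=[5,5,110] → #
    (1,2)@(3, 5): e=[15,15,90] → #
    (2,2)@(5, 5): e=[25,25,70] → #
    (6,2)@(13, 5): e=[65,65,-10] → ·
    (0,3)@(1, 7): e=[-11,37,94] → ·
    (1,3)@(3, 7): e=[-1,47,74] → ·
  covered (16 px):
    · · · · · · # #
    · · · # # # # ·
    # # # # # # · ·
    · · # # # · · ·
    · · · # · · · ·
    · · · · · · · ·
    · · · · · · · ·

Result: [0,49,14]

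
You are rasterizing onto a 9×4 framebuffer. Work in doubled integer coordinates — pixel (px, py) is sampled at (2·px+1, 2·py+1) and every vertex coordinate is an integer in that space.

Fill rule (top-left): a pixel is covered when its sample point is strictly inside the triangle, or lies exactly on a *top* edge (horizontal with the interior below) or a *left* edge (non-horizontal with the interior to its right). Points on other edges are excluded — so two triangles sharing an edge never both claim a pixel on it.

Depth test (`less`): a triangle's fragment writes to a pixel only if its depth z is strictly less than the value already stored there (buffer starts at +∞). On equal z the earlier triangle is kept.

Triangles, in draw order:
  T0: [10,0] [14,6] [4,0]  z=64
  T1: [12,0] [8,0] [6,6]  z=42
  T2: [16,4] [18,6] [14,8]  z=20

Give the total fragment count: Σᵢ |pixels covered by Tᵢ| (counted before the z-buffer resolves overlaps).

T0:
  2·area = 36
  edge (10, 0)→(14, 6): d=(4,6) right/bottom  bias=-1
  edge (14, 6)→(4, 0): d=(-10,-6) top-left  bias=+0
  edge (4, 0)→(10, 0): d=(6,0) top-left  bias=+0
    (3,0)@(7, 1): e=[22,8,6] → X
    (4,0)@(9, 1): e=[10,20,6] → X
    (5,0)@(11, 1): e=[-2,32,6] → .
    (3,1)@(7, 3): e=[30,-12,18] → .
    (4,1)@(9, 3): e=[18,0,18] → X  [on edge]
    (5,1)@(11, 3): e=[6,12,18] → X
    (6,1)@(13, 3): e=[-6,24,18] → .
    (4,2)@(9, 5): e=[26,-20,30] → .
    (5,2)@(11, 5): e=[14,-8,30] → .
    (6,2)@(13, 5): e=[2,4,30] → X
    (7,2)@(15, 5): e=[-10,16,30] → .
    (6,3)@(13, 7): e=[10,-16,42] → .
  covered (5 px):
    . . . X X . . . .
    . . . . X X . . .
    . . . . . . X . .
    . . . . . . . . .
T1:
  2·area = 24  (B↔C swapped to make it positive)
  edge (12, 0)→(6, 6): d=(-6,6) right/bottom  bias=-1
  edge (6, 6)→(8, 0): d=(2,-6) top-left  bias=+0
  edge (8, 0)→(12, 0): d=(4,0) top-left  bias=+0
    (4,0)@(9, 1): e=[12,8,4] → X
    (5,0)@(11, 1): e=[0,20,4] → .  [on edge]
    (3,1)@(7, 3): e=[12,0,12] → X  [on edge]
    (4,1)@(9, 3): e=[0,12,12] → .  [on edge]
    (3,2)@(7, 5): e=[0,4,20] → .  [on edge]
    (2,3)@(5, 7): e=[0,-4,28] → .  [on edge]
  covered (2 px):
    . . . . X . . . .
    . . . X . . . . .
    . . . . . . . . .
    . . . . . . . . .
T2:
  2·area = 12
  edge (16, 4)→(18, 6): d=(2,2) right/bottom  bias=-1
  edge (18, 6)→(14, 8): d=(-4,2) right/bottom  bias=-1
  edge (14, 8)→(16, 4): d=(2,-4) top-left  bias=+0
    (6,0)@(13, 1): e=[0,30,-18] → .  [on edge]
    (7,1)@(15, 3): e=[0,18,-6] → .  [on edge]
    (8,2)@(17, 5): e=[0,6,6] → .  [on edge]
    (7,3)@(15, 7): e=[8,2,2] → X
    (8,3)@(17, 7): e=[4,-2,10] → .
  covered (1 px):
    . . . . . . . . .
    . . . . . . . . .
    . . . . . . . . .
    . . . . . . . X .

Final: 8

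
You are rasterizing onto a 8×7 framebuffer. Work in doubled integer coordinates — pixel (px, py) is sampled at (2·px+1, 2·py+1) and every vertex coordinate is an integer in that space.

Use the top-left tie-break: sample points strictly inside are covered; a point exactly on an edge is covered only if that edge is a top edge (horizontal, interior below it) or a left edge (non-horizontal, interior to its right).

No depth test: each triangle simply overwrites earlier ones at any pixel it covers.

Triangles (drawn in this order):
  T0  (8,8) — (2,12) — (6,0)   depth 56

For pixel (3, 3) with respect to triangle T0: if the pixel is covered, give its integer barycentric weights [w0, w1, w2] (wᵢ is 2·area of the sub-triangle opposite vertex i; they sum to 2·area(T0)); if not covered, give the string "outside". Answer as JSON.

T0:
  2·area = 56
  edge (8, 8)→(2, 12): d=(-6,4) right/bottom  bias=-1
  edge (2, 12)→(6, 0): d=(4,-12) top-left  bias=+0
  edge (6, 0)→(8, 8): d=(2,8) right/bottom  bias=-1
    (2,1)@(5, 3): e=[42,0,14] → X  [on edge]
    (3,1)@(7, 3): e=[34,24,-2] → .
    (2,2)@(5, 5): e=[30,8,18] → X
    (3,2)@(7, 5): e=[22,32,2] → X
    (4,2)@(9, 5): e=[14,56,-14] → .
    (2,3)@(5, 7): e=[18,16,22] → X
    (4,3)@(9, 7): e=[2,64,-10] → .
    (1,4)@(3, 9): e=[14,0,42] → X  [on edge]
    (3,4)@(7, 9): e=[-2,48,10] → .
    (1,5)@(3, 11): e=[2,8,46] → X
    (2,5)@(5, 11): e=[-6,32,30] → .
    (1,6)@(3, 13): e=[-10,16,50] → .
  covered (8 px):
    . . . . . . . .
    . . X . . . . .
    . . X X . . . .
    . . X X . . . .
    . X X . . . . .
    . X . . . . . .
    . . . . . . . .

Result: [40,6,10]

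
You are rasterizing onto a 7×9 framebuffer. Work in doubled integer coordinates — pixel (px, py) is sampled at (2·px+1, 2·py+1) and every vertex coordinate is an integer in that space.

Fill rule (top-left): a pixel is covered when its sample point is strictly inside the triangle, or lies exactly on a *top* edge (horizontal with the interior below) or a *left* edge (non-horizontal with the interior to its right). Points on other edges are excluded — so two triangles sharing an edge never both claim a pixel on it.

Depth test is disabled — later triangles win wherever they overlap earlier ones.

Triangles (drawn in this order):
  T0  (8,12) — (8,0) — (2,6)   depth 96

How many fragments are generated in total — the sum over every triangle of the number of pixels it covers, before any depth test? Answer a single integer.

T0:
  2·area = 72  (B↔C swapped to make it positive)
  edge (8, 12)→(2, 6): d=(-6,-6) top-left  bias=+0
  edge (2, 6)→(8, 0): d=(6,-6) top-left  bias=+0
  edge (8, 0)→(8, 12): d=(0,12) right/bottom  bias=-1
    (3,0)@(7, 1): e=[60,0,12] → #  [on edge]
    (4,0)@(9, 1): e=[72,12,-12] → ·
    (2,1)@(5, 3): e=[36,0,36] → #  [on edge]
    (4,1)@(9, 3): e=[60,24,-12] → ·
    (0,2)@(1, 5): e=[0,-12,84] → ·  [on edge]
    (1,2)@(3, 5): e=[12,0,60] → #  [on edge]
    (4,2)@(9, 5): e=[48,36,-12] → ·
    (0,3)@(1, 7): e=[-12,0,84] → ·  [on edge]
    (1,3)@(3, 7): e=[0,12,60] → #  [on edge]
    (4,3)@(9, 7): e=[36,48,-12] → ·
    (1,4)@(3, 9): e=[-12,24,60] → ·
    (2,4)@(5, 9): e=[0,36,36] → #  [on edge]
    (3,5)@(7, 11): e=[0,60,12] → #  [on edge]
    (4,6)@(9, 13): e=[0,84,-12] → ·  [on edge]
    (5,7)@(11, 15): e=[0,108,-36] → ·  [on edge]
    (6,8)@(13, 17): e=[0,132,-60] → ·  [on edge]
  covered (12 px):
    · · · # · · ·
    · · # # · · ·
    · # # # · · ·
    · # # # · · ·
    · · # # · · ·
    · · · # · · ·
    · · · · · · ·
    · · · · · · ·
    · · · · · · ·

Final: 12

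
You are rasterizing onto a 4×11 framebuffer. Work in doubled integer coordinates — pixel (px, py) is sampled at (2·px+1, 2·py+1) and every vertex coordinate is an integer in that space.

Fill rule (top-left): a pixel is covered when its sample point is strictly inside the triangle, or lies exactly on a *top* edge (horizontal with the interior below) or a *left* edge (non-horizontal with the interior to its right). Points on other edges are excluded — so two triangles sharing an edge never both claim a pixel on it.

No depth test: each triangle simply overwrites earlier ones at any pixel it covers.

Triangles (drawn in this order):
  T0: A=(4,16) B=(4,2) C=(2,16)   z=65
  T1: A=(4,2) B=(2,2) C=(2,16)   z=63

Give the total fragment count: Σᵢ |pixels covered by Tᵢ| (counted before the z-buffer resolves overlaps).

T0:
  2·area = 28  (B↔C swapped to make it positive)
  edge (4, 16)→(2, 16): d=(-2,0) right/bottom  bias=-1
  edge (2, 16)→(4, 2): d=(2,-14) top-left  bias=+0
  edge (4, 2)→(4, 16): d=(0,14) right/bottom  bias=-1
    (1,4)@(3, 9): e=[14,0,14] → █  [on edge]
    (2,4)@(5, 9): e=[14,28,-14] → ·
    (1,5)@(3, 11): e=[10,4,14] → █
    (2,5)@(5, 11): e=[10,32,-14] → ·
    (1,6)@(3, 13): e=[6,8,14] → █
    (2,6)@(5, 13): e=[6,36,-14] → ·
    (1,7)@(3, 15): e=[2,12,14] → █
    (2,7)@(5, 15): e=[2,40,-14] → ·
    (1,8)@(3, 17): e=[-2,16,14] → ·
  covered (4 px):
    · · · ·
    · · · ·
    · · · ·
    · · · ·
    · █ · ·
    · █ · ·
    · █ · ·
    · █ · ·
    · · · ·
    · · · ·
    · · · ·
T1:
  2·area = 28  (B↔C swapped to make it positive)
  edge (4, 2)→(2, 16): d=(-2,14) right/bottom  bias=-1
  edge (2, 16)→(2, 2): d=(0,-14) top-left  bias=+0
  edge (2, 2)→(4, 2): d=(2,0) top-left  bias=+0
    (1,1)@(3, 3): e=[12,14,2] → █
    (2,1)@(5, 3): e=[-16,42,2] → ·
    (1,2)@(3, 5): e=[8,14,6] → █
    (2,2)@(5, 5): e=[-20,42,6] → ·
    (1,3)@(3, 7): e=[4,14,10] → █
    (2,3)@(5, 7): e=[-24,42,10] → ·
    (1,4)@(3, 9): e=[0,14,14] → ·  [on edge]
  covered (3 px):
    · · · ·
    · █ · ·
    · █ · ·
    · █ · ·
    · · · ·
    · · · ·
    · · · ·
    · · · ·
    · · · ·
    · · · ·
    · · · ·

Answer: 7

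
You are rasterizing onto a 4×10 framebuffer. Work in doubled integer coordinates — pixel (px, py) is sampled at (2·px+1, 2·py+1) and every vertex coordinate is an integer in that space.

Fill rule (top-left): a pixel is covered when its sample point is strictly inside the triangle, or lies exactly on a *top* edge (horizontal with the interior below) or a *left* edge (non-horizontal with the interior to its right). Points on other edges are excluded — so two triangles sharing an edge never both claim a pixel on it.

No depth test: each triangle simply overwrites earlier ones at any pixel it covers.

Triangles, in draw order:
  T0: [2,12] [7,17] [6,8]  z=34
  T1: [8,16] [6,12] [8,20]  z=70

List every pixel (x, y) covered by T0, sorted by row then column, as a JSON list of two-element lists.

T0:
  2·area = 40  (B↔C swapped to make it positive)
  edge (2, 12)→(6, 8): d=(4,-4) top-left  bias=+0
  edge (6, 8)→(7, 17): d=(1,9) right/bottom  bias=-1
  edge (7, 17)→(2, 12): d=(-5,-5) top-left  bias=+0
    (3,3)@(7, 7): e=[0,-10,50] → ·  [on edge]
    (2,4)@(5, 9): e=[0,10,30] → #  [on edge]
    (3,4)@(7, 9): e=[8,-8,40] → ·
    (0,5)@(1, 11): e=[-8,48,0] → ·  [on edge]
    (1,5)@(3, 11): e=[0,30,10] → #  [on edge]
    (3,5)@(7, 11): e=[16,-6,30] → ·
    (0,6)@(1, 13): e=[0,50,-10] → ·  [on edge]
    (1,6)@(3, 13): e=[8,32,0] → #  [on edge]
    (3,6)@(7, 13): e=[24,-4,20] → ·
    (1,7)@(3, 15): e=[16,34,-10] → ·
    (2,7)@(5, 15): e=[24,16,0] → #  [on edge]
    (3,7)@(7, 15): e=[32,-2,10] → ·
    (3,8)@(7, 17): e=[40,0,0] → ·  [on edge]
  covered (6 px):
    · · · ·
    · · · ·
    · · · ·
    · · · ·
    · · # ·
    · # # ·
    · # # ·
    · · # ·
    · · · ·
    · · · ·
T1:
  2·area = 8  (B↔C swapped to make it positive)
  edge (8, 16)→(8, 20): d=(0,4) right/bottom  bias=-1
  edge (8, 20)→(6, 12): d=(-2,-8) top-left  bias=+0
  edge (6, 12)→(8, 16): d=(2,4) right/bottom  bias=-1
    (3,7)@(7, 15): e=[4,2,2] → #
    (3,8)@(7, 17): e=[4,-2,6] → ·
  covered (1 px):
    · · · ·
    · · · ·
    · · · ·
    · · · ·
    · · · ·
    · · · ·
    · · · ·
    · · · #
    · · · ·
    · · · ·

Final: [[2,4],[1,5],[2,5],[1,6],[2,6],[2,7]]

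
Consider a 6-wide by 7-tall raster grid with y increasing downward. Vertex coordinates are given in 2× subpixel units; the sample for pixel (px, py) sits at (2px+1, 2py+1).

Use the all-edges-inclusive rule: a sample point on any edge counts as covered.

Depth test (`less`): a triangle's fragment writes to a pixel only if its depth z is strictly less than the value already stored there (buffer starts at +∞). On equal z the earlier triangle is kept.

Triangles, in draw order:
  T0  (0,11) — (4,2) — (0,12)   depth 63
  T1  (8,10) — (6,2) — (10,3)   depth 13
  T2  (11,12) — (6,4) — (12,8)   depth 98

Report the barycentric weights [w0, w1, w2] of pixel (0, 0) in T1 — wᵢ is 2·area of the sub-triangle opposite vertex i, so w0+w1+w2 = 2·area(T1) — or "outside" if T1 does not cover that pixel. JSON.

T0:
  2·area = 4
  edge (0, 11)→(4, 2): d=(4,-9) inclusive
  edge (4, 2)→(0, 12): d=(-4,10) inclusive
  edge (0, 12)→(0, 11): d=(0,-1) inclusive
    (0,4)@(1, 9): e=[1,2,1] → #
    (1,4)@(3, 9): e=[19,-18,3] → ·
    (0,5)@(1, 11): e=[9,-6,1] → ·
  covered (1 px):
    · · · · · ·
    · · · · · ·
    · · · · · ·
    · · · · · ·
    # · · · · ·
    · · · · · ·
    · · · · · ·
T1:
  2·area = 30
  edge (8, 10)→(6, 2): d=(-2,-8) inclusive
  edge (6, 2)→(10, 3): d=(4,1) inclusive
  edge (10, 3)→(8, 10): d=(-2,7) inclusive
    (3,1)@(7, 3): e=[6,3,21] → #
    (4,1)@(9, 3): e=[22,1,7] → #
    (5,1)@(11, 3): e=[38,-1,-7] → ·
    (3,2)@(7, 5): e=[2,11,17] → #
    (5,2)@(11, 5): e=[34,7,-11] → ·
    (3,3)@(7, 7): e=[-2,19,13] → ·
    (4,3)@(9, 7): e=[14,17,-1] → ·
  covered (4 px):
    · · · · · ·
    · · · # # ·
    · · · # # ·
    · · · · · ·
    · · · · · ·
    · · · · · ·
    · · · · · ·
T2:
  2·area = 28
  edge (11, 12)→(6, 4): d=(-5,-8) inclusive
  edge (6, 4)→(12, 8): d=(6,4) inclusive
  edge (12, 8)→(11, 12): d=(-1,4) inclusive
    (3,2)@(7, 5): e=[3,2,23] → #
    (4,2)@(9, 5): e=[19,-6,15] → ·
    (3,3)@(7, 7): e=[-7,14,21] → ·
    (4,3)@(9, 7): e=[9,6,13] → #
    (5,3)@(11, 7): e=[25,-2,5] → ·
    (4,4)@(9, 9): e=[-1,18,11] → ·
    (5,4)@(11, 9): e=[15,10,3] → #
    (5,5)@(11, 11): e=[5,22,1] → #
    (5,6)@(11, 13): e=[-5,34,-1] → ·
  covered (4 px):
    · · · · · ·
    · · · · · ·
    · · · # · ·
    · · · · # ·
    · · · · · #
    · · · · · #
    · · · · · ·

Result: "outside"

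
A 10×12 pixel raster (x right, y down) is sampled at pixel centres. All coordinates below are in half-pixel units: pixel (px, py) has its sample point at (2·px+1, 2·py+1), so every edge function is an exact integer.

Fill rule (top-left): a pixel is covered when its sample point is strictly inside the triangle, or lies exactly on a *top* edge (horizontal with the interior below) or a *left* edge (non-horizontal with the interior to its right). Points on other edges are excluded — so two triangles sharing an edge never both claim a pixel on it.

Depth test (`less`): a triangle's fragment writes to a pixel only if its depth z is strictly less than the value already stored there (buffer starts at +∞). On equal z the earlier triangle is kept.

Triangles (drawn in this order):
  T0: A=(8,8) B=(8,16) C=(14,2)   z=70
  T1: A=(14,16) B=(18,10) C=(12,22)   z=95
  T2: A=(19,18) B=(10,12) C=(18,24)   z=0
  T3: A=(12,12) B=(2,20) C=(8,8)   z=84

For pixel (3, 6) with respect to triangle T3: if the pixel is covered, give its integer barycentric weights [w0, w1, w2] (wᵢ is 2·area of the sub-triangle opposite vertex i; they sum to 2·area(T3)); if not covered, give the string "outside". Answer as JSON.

T0:
  2·area = 48  (B↔C swapped to make it positive)
  edge (8, 8)→(14, 2): d=(6,-6) top-left  bias=+0
  edge (14, 2)→(8, 16): d=(-6,14) right/bottom  bias=-1
  edge (8, 16)→(8, 8): d=(0,-8) top-left  bias=+0
    (7,0)@(15, 1): e=[0,-8,56] → ·  [on edge]
    (6,1)@(13, 3): e=[0,8,40] → #  [on edge]
    (7,1)@(15, 3): e=[12,-20,56] → ·
    (5,2)@(11, 5): e=[0,24,24] → #  [on edge]
    (6,2)@(13, 5): e=[12,-4,40] → ·
    (4,3)@(9, 7): e=[0,40,8] → #  [on edge]
    (6,3)@(13, 7): e=[24,-16,40] → ·
    (3,4)@(7, 9): e=[0,56,-8] → ·  [on edge]
    (4,4)@(9, 9): e=[12,28,8] → #
    (5,4)@(11, 9): e=[24,0,24] → ·  [on edge]
    (2,5)@(5, 11): e=[0,72,-24] → ·  [on edge]
    (4,5)@(9, 11): e=[24,16,8] → #
    (1,6)@(3, 13): e=[0,88,-40] → ·  [on edge]
    (0,7)@(1, 15): e=[0,104,-56] → ·  [on edge]
    (2,11)@(5, 23): e=[72,0,-24] → ·  [on edge]
  covered (7 px):
    · · · · · · · · · ·
    · · · · · · # · · ·
    · · · · · # · · · ·
    · · · · # # · · · ·
    · · · · # · · · · ·
    · · · · # · · · · ·
    · · · · # · · · · ·
    · · · · · · · · · ·
    · · · · · · · · · ·
    · · · · · · · · · ·
    · · · · · · · · · ·
    · · · · · · · · · ·
T1:
  2·area = 12
  edge (14, 16)→(18, 10): d=(4,-6) top-left  bias=+0
  edge (18, 10)→(12, 22): d=(-6,12) right/bottom  bias=-1
  edge (12, 22)→(14, 16): d=(2,-6) top-left  bias=+0
    (9,0)@(19, 1): e=[-30,42,0] → ·  [on edge]
    (8,3)@(17, 7): e=[-18,30,0] → ·  [on edge]
    (7,6)@(15, 13): e=[-6,18,0] → ·  [on edge]
    (7,7)@(15, 15): e=[2,6,4] → #
    (8,7)@(17, 15): e=[14,-18,16] → ·
    (7,8)@(15, 17): e=[10,-6,8] → ·
    (6,9)@(13, 19): e=[6,6,0] → #  [on edge]
    (7,9)@(15, 19): e=[18,-18,12] → ·
    (6,10)@(13, 21): e=[14,-6,4] → ·
  covered (2 px):
    · · · · · · · · · ·
    · · · · · · · · · ·
    · · · · · · · · · ·
    · · · · · · · · · ·
    · · · · · · · · · ·
    · · · · · · · · · ·
    · · · · · · · · · ·
    · · · · · · · # · ·
    · · · · · · · · · ·
    · · · · · · # · · ·
    · · · · · · · · · ·
    · · · · · · · · · ·
T2:
  2·area = 60  (B↔C swapped to make it positive)
  edge (19, 18)→(18, 24): d=(-1,6) right/bottom  bias=-1
  edge (18, 24)→(10, 12): d=(-8,-12) top-left  bias=+0
  edge (10, 12)→(19, 18): d=(9,6) right/bottom  bias=-1
    (5,6)@(11, 13): e=[53,4,3] → #
    (6,6)@(13, 13): e=[41,28,-9] → ·
    (5,7)@(11, 15): e=[51,-12,21] → ·
    (6,7)@(13, 15): e=[39,12,9] → #
    (7,7)@(15, 15): e=[27,36,-3] → ·
    (6,8)@(13, 17): e=[37,-4,27] → ·
    (7,8)@(15, 17): e=[25,20,15] → #
    (8,8)@(17, 17): e=[13,44,3] → #
    (9,8)@(19, 17): e=[1,68,-9] → ·
    (7,9)@(15, 19): e=[23,4,33] → #
    (9,9)@(19, 19): e=[-1,52,9] → ·
    (7,10)@(15, 21): e=[21,-12,51] → ·
  covered (7 px):
    · · · · · · · · · ·
    · · · · · · · · · ·
    · · · · · · · · · ·
    · · · · · · · · · ·
    · · · · · · · · · ·
    · · · · · · · · · ·
    · · · · · # · · · ·
    · · · · · · # · · ·
    · · · · · · · # # ·
    · · · · · · · # # ·
    · · · · · · · · # ·
    · · · · · · · · · ·
T3:
  2·area = 72
  edge (12, 12)→(2, 20): d=(-10,8) right/bottom  bias=-1
  edge (2, 20)→(8, 8): d=(6,-12) top-left  bias=+0
  edge (8, 8)→(12, 12): d=(4,4) right/bottom  bias=-1
    (0,0)@(1, 1): e=[198,-126,0] → ·  [on edge]
    (1,1)@(3, 3): e=[162,-90,0] → ·  [on edge]
    (2,2)@(5, 5): e=[126,-54,0] → ·  [on edge]
    (3,3)@(7, 7): e=[90,-18,0] → ·  [on edge]
    (4,4)@(9, 9): e=[54,18,0] → ·  [on edge]
    (3,5)@(7, 11): e=[50,6,16] → #
    (4,5)@(9, 11): e=[34,30,8] → #
    (5,5)@(11, 11): e=[18,54,0] → ·  [on edge]
    (3,6)@(7, 13): e=[30,18,24] → #
    (5,6)@(11, 13): e=[-2,66,8] → ·
    (6,6)@(13, 13): e=[-18,90,0] → ·  [on edge]
    (2,7)@(5, 15): e=[26,6,40] → #
    (7,7)@(15, 15): e=[-54,126,0] → ·  [on edge]
    (8,8)@(17, 17): e=[-90,162,0] → ·  [on edge]
    (9,9)@(19, 19): e=[-126,198,0] → ·  [on edge]
  covered (8 px):
    · · · · · · · · · ·
    · · · · · · · · · ·
    · · · · · · · · · ·
    · · · · · · · · · ·
    · · · · · · · · · ·
    · · · # # · · · · ·
    · · · # # · · · · ·
    · · # # · · · · · ·
    · · # · · · · · · ·
    · # · · · · · · · ·
    · · · · · · · · · ·
    · · · · · · · · · ·

Answer: [18,24,30]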